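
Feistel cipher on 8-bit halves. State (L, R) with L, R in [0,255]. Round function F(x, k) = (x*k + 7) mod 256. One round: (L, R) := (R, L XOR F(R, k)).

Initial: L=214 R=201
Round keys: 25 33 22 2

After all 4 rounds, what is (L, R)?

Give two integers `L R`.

Round 1 (k=25): L=201 R=126
Round 2 (k=33): L=126 R=140
Round 3 (k=22): L=140 R=113
Round 4 (k=2): L=113 R=101

Answer: 113 101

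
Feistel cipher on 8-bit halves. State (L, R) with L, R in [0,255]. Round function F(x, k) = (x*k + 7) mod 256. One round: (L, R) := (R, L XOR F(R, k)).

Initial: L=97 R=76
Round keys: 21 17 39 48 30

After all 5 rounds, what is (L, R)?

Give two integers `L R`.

Answer: 130 171

Derivation:
Round 1 (k=21): L=76 R=34
Round 2 (k=17): L=34 R=5
Round 3 (k=39): L=5 R=232
Round 4 (k=48): L=232 R=130
Round 5 (k=30): L=130 R=171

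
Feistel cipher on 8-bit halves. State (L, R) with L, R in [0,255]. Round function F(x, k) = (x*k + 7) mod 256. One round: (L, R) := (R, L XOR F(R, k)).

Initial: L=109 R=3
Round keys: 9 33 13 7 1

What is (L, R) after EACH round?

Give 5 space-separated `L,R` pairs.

Round 1 (k=9): L=3 R=79
Round 2 (k=33): L=79 R=53
Round 3 (k=13): L=53 R=247
Round 4 (k=7): L=247 R=253
Round 5 (k=1): L=253 R=243

Answer: 3,79 79,53 53,247 247,253 253,243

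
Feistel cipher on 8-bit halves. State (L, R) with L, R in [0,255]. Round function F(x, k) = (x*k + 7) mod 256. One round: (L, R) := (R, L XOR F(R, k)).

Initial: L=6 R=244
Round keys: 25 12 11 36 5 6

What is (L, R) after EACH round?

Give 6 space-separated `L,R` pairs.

Round 1 (k=25): L=244 R=221
Round 2 (k=12): L=221 R=151
Round 3 (k=11): L=151 R=89
Round 4 (k=36): L=89 R=28
Round 5 (k=5): L=28 R=202
Round 6 (k=6): L=202 R=223

Answer: 244,221 221,151 151,89 89,28 28,202 202,223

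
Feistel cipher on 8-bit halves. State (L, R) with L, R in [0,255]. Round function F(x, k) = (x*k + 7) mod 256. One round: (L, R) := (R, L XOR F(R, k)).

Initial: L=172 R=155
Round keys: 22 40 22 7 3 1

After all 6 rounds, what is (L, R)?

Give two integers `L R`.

Answer: 216 134

Derivation:
Round 1 (k=22): L=155 R=245
Round 2 (k=40): L=245 R=212
Round 3 (k=22): L=212 R=202
Round 4 (k=7): L=202 R=89
Round 5 (k=3): L=89 R=216
Round 6 (k=1): L=216 R=134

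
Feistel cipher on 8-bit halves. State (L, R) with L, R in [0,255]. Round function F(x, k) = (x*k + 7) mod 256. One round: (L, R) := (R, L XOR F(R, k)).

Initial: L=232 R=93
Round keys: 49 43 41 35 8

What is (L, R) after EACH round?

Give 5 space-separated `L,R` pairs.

Round 1 (k=49): L=93 R=60
Round 2 (k=43): L=60 R=70
Round 3 (k=41): L=70 R=1
Round 4 (k=35): L=1 R=108
Round 5 (k=8): L=108 R=102

Answer: 93,60 60,70 70,1 1,108 108,102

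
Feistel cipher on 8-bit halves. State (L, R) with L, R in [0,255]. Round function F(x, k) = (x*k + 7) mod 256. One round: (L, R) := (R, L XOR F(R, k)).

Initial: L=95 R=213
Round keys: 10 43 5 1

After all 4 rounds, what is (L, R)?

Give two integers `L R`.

Round 1 (k=10): L=213 R=6
Round 2 (k=43): L=6 R=220
Round 3 (k=5): L=220 R=85
Round 4 (k=1): L=85 R=128

Answer: 85 128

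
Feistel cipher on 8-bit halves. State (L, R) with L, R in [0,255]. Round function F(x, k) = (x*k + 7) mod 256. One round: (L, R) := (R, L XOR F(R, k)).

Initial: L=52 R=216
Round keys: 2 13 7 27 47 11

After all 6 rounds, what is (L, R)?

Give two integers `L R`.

Round 1 (k=2): L=216 R=131
Round 2 (k=13): L=131 R=118
Round 3 (k=7): L=118 R=194
Round 4 (k=27): L=194 R=11
Round 5 (k=47): L=11 R=206
Round 6 (k=11): L=206 R=234

Answer: 206 234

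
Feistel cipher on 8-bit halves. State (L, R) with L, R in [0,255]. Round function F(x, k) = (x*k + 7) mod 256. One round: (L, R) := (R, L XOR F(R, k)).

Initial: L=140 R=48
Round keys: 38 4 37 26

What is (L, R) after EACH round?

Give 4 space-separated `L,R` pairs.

Round 1 (k=38): L=48 R=171
Round 2 (k=4): L=171 R=131
Round 3 (k=37): L=131 R=93
Round 4 (k=26): L=93 R=250

Answer: 48,171 171,131 131,93 93,250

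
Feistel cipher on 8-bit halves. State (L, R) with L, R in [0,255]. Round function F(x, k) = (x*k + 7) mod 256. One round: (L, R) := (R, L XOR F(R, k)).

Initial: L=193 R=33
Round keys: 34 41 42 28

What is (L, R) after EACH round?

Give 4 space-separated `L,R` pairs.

Answer: 33,168 168,206 206,123 123,181

Derivation:
Round 1 (k=34): L=33 R=168
Round 2 (k=41): L=168 R=206
Round 3 (k=42): L=206 R=123
Round 4 (k=28): L=123 R=181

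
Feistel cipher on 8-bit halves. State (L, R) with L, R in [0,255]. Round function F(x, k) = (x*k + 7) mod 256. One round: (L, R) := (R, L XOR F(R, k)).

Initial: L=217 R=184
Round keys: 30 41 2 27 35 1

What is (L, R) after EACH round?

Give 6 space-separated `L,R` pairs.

Answer: 184,78 78,61 61,207 207,225 225,5 5,237

Derivation:
Round 1 (k=30): L=184 R=78
Round 2 (k=41): L=78 R=61
Round 3 (k=2): L=61 R=207
Round 4 (k=27): L=207 R=225
Round 5 (k=35): L=225 R=5
Round 6 (k=1): L=5 R=237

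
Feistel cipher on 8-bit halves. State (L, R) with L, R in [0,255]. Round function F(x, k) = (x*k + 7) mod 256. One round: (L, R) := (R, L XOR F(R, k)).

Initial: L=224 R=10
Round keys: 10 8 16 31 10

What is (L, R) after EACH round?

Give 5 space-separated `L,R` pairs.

Round 1 (k=10): L=10 R=139
Round 2 (k=8): L=139 R=85
Round 3 (k=16): L=85 R=220
Round 4 (k=31): L=220 R=254
Round 5 (k=10): L=254 R=47

Answer: 10,139 139,85 85,220 220,254 254,47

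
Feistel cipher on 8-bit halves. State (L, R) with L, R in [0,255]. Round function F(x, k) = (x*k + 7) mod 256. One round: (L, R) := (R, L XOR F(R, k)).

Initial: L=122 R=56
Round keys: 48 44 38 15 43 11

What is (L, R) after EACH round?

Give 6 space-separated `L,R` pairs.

Answer: 56,253 253,187 187,52 52,168 168,11 11,40

Derivation:
Round 1 (k=48): L=56 R=253
Round 2 (k=44): L=253 R=187
Round 3 (k=38): L=187 R=52
Round 4 (k=15): L=52 R=168
Round 5 (k=43): L=168 R=11
Round 6 (k=11): L=11 R=40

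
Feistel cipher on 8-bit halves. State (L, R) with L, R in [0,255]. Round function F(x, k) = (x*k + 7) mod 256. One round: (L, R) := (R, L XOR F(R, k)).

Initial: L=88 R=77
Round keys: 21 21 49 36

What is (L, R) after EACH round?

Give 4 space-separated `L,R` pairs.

Answer: 77,0 0,74 74,49 49,161

Derivation:
Round 1 (k=21): L=77 R=0
Round 2 (k=21): L=0 R=74
Round 3 (k=49): L=74 R=49
Round 4 (k=36): L=49 R=161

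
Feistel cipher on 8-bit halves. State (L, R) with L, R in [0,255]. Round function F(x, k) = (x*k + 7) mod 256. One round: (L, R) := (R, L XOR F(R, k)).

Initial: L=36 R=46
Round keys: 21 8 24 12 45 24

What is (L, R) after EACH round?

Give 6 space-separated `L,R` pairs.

Round 1 (k=21): L=46 R=233
Round 2 (k=8): L=233 R=97
Round 3 (k=24): L=97 R=246
Round 4 (k=12): L=246 R=238
Round 5 (k=45): L=238 R=43
Round 6 (k=24): L=43 R=225

Answer: 46,233 233,97 97,246 246,238 238,43 43,225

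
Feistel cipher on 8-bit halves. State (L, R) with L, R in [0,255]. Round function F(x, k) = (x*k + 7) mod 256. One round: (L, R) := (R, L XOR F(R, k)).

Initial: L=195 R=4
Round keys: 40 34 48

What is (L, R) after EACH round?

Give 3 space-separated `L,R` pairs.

Round 1 (k=40): L=4 R=100
Round 2 (k=34): L=100 R=75
Round 3 (k=48): L=75 R=115

Answer: 4,100 100,75 75,115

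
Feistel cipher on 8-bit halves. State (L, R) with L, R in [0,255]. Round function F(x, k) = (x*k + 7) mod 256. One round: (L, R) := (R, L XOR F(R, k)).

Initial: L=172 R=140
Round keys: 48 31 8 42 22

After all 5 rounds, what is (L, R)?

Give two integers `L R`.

Answer: 79 189

Derivation:
Round 1 (k=48): L=140 R=235
Round 2 (k=31): L=235 R=240
Round 3 (k=8): L=240 R=108
Round 4 (k=42): L=108 R=79
Round 5 (k=22): L=79 R=189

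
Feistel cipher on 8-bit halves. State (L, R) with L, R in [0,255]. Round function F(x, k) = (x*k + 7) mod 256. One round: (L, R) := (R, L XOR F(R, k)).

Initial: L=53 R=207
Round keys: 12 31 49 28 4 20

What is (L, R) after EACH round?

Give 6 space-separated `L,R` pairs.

Round 1 (k=12): L=207 R=142
Round 2 (k=31): L=142 R=246
Round 3 (k=49): L=246 R=147
Round 4 (k=28): L=147 R=237
Round 5 (k=4): L=237 R=40
Round 6 (k=20): L=40 R=202

Answer: 207,142 142,246 246,147 147,237 237,40 40,202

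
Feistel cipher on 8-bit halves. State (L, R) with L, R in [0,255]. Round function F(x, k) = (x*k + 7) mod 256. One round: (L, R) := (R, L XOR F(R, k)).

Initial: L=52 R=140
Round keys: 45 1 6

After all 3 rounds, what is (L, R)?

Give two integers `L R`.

Round 1 (k=45): L=140 R=151
Round 2 (k=1): L=151 R=18
Round 3 (k=6): L=18 R=228

Answer: 18 228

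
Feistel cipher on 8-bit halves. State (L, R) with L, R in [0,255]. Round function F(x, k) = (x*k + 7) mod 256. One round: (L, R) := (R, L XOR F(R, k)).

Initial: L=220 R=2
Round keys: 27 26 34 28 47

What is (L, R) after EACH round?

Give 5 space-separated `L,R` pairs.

Answer: 2,225 225,227 227,204 204,180 180,223

Derivation:
Round 1 (k=27): L=2 R=225
Round 2 (k=26): L=225 R=227
Round 3 (k=34): L=227 R=204
Round 4 (k=28): L=204 R=180
Round 5 (k=47): L=180 R=223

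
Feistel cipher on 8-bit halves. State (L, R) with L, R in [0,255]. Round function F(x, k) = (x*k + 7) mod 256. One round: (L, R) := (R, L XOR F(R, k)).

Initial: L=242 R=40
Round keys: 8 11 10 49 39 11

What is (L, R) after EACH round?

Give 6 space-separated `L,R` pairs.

Answer: 40,181 181,230 230,182 182,59 59,178 178,150

Derivation:
Round 1 (k=8): L=40 R=181
Round 2 (k=11): L=181 R=230
Round 3 (k=10): L=230 R=182
Round 4 (k=49): L=182 R=59
Round 5 (k=39): L=59 R=178
Round 6 (k=11): L=178 R=150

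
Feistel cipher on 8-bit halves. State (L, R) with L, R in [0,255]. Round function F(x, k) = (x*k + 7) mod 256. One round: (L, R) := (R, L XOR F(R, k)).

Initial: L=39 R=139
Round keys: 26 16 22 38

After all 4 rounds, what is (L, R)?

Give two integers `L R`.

Answer: 205 217

Derivation:
Round 1 (k=26): L=139 R=2
Round 2 (k=16): L=2 R=172
Round 3 (k=22): L=172 R=205
Round 4 (k=38): L=205 R=217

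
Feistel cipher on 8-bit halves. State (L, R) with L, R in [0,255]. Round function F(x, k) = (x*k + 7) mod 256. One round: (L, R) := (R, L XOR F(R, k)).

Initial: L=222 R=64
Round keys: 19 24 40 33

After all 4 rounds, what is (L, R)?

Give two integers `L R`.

Answer: 198 146

Derivation:
Round 1 (k=19): L=64 R=25
Round 2 (k=24): L=25 R=31
Round 3 (k=40): L=31 R=198
Round 4 (k=33): L=198 R=146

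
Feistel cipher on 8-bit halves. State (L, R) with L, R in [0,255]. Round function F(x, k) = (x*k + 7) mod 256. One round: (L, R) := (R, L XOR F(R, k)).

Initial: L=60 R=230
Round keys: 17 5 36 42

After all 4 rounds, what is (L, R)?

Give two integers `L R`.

Answer: 222 169

Derivation:
Round 1 (k=17): L=230 R=113
Round 2 (k=5): L=113 R=218
Round 3 (k=36): L=218 R=222
Round 4 (k=42): L=222 R=169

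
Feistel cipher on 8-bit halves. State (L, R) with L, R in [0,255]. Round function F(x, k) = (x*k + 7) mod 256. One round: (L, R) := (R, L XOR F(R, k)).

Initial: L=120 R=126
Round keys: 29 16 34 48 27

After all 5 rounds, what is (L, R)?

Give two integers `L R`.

Answer: 110 237

Derivation:
Round 1 (k=29): L=126 R=53
Round 2 (k=16): L=53 R=41
Round 3 (k=34): L=41 R=76
Round 4 (k=48): L=76 R=110
Round 5 (k=27): L=110 R=237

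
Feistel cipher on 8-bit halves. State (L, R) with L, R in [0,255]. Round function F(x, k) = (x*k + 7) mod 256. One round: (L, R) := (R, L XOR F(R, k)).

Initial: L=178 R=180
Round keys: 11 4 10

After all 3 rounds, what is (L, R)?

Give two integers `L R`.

Answer: 127 140

Derivation:
Round 1 (k=11): L=180 R=113
Round 2 (k=4): L=113 R=127
Round 3 (k=10): L=127 R=140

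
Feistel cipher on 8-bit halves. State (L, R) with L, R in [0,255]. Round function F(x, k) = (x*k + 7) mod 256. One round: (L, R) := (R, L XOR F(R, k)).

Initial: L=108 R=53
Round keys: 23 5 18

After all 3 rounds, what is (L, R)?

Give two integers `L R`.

Answer: 112 65

Derivation:
Round 1 (k=23): L=53 R=166
Round 2 (k=5): L=166 R=112
Round 3 (k=18): L=112 R=65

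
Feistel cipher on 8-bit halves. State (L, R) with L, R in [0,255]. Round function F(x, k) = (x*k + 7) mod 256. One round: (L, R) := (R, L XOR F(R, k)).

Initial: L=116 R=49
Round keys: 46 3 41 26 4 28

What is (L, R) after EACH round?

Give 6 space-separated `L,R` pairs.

Answer: 49,161 161,219 219,187 187,222 222,196 196,169

Derivation:
Round 1 (k=46): L=49 R=161
Round 2 (k=3): L=161 R=219
Round 3 (k=41): L=219 R=187
Round 4 (k=26): L=187 R=222
Round 5 (k=4): L=222 R=196
Round 6 (k=28): L=196 R=169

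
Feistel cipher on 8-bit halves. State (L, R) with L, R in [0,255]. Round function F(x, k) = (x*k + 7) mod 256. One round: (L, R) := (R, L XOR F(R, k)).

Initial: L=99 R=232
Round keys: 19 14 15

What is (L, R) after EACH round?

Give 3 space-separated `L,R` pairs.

Round 1 (k=19): L=232 R=92
Round 2 (k=14): L=92 R=231
Round 3 (k=15): L=231 R=204

Answer: 232,92 92,231 231,204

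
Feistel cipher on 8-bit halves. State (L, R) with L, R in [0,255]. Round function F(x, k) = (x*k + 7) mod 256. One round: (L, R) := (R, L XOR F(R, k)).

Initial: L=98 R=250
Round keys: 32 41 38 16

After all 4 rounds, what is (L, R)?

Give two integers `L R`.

Answer: 62 233

Derivation:
Round 1 (k=32): L=250 R=37
Round 2 (k=41): L=37 R=14
Round 3 (k=38): L=14 R=62
Round 4 (k=16): L=62 R=233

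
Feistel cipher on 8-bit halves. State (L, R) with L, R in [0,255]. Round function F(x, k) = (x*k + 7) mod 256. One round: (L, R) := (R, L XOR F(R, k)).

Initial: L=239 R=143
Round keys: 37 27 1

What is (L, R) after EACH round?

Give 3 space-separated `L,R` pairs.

Answer: 143,93 93,89 89,61

Derivation:
Round 1 (k=37): L=143 R=93
Round 2 (k=27): L=93 R=89
Round 3 (k=1): L=89 R=61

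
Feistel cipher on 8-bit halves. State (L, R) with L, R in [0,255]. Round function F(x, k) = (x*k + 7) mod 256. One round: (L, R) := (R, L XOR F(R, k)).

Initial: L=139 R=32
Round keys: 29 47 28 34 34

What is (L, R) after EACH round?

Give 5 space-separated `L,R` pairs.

Round 1 (k=29): L=32 R=44
Round 2 (k=47): L=44 R=59
Round 3 (k=28): L=59 R=87
Round 4 (k=34): L=87 R=174
Round 5 (k=34): L=174 R=116

Answer: 32,44 44,59 59,87 87,174 174,116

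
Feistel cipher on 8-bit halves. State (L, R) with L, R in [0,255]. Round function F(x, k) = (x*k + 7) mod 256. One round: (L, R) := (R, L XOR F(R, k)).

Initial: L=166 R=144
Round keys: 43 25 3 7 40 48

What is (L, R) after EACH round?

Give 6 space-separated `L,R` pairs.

Round 1 (k=43): L=144 R=145
Round 2 (k=25): L=145 R=160
Round 3 (k=3): L=160 R=118
Round 4 (k=7): L=118 R=225
Round 5 (k=40): L=225 R=89
Round 6 (k=48): L=89 R=86

Answer: 144,145 145,160 160,118 118,225 225,89 89,86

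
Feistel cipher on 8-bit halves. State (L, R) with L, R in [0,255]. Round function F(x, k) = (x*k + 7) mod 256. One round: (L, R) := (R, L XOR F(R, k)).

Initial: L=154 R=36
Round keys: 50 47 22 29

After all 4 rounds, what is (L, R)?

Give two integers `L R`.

Round 1 (k=50): L=36 R=149
Round 2 (k=47): L=149 R=70
Round 3 (k=22): L=70 R=158
Round 4 (k=29): L=158 R=171

Answer: 158 171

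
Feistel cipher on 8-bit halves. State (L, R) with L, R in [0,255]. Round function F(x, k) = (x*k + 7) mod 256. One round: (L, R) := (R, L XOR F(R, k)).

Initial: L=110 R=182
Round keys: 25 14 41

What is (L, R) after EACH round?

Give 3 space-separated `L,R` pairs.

Round 1 (k=25): L=182 R=163
Round 2 (k=14): L=163 R=71
Round 3 (k=41): L=71 R=197

Answer: 182,163 163,71 71,197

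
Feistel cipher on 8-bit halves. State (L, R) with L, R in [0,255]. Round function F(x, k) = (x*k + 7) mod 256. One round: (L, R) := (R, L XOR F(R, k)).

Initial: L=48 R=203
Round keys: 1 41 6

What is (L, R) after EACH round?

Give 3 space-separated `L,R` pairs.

Answer: 203,226 226,242 242,81

Derivation:
Round 1 (k=1): L=203 R=226
Round 2 (k=41): L=226 R=242
Round 3 (k=6): L=242 R=81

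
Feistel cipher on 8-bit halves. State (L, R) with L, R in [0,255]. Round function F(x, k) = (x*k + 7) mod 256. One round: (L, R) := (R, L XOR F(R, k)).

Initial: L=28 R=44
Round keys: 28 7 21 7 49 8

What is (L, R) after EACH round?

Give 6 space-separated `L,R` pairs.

Answer: 44,203 203,184 184,212 212,107 107,86 86,220

Derivation:
Round 1 (k=28): L=44 R=203
Round 2 (k=7): L=203 R=184
Round 3 (k=21): L=184 R=212
Round 4 (k=7): L=212 R=107
Round 5 (k=49): L=107 R=86
Round 6 (k=8): L=86 R=220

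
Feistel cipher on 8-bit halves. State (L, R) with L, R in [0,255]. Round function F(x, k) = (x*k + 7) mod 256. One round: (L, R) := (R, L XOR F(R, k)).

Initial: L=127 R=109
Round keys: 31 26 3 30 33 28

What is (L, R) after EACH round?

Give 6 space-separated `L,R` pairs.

Answer: 109,69 69,100 100,118 118,191 191,208 208,120

Derivation:
Round 1 (k=31): L=109 R=69
Round 2 (k=26): L=69 R=100
Round 3 (k=3): L=100 R=118
Round 4 (k=30): L=118 R=191
Round 5 (k=33): L=191 R=208
Round 6 (k=28): L=208 R=120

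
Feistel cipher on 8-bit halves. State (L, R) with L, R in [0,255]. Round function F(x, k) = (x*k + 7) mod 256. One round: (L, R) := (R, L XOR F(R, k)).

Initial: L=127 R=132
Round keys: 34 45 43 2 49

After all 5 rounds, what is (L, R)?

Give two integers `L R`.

Round 1 (k=34): L=132 R=240
Round 2 (k=45): L=240 R=179
Round 3 (k=43): L=179 R=232
Round 4 (k=2): L=232 R=100
Round 5 (k=49): L=100 R=195

Answer: 100 195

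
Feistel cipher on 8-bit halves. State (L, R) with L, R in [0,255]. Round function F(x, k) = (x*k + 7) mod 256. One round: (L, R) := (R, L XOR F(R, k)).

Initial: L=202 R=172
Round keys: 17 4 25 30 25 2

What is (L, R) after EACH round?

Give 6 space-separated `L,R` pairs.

Answer: 172,185 185,71 71,79 79,14 14,42 42,85

Derivation:
Round 1 (k=17): L=172 R=185
Round 2 (k=4): L=185 R=71
Round 3 (k=25): L=71 R=79
Round 4 (k=30): L=79 R=14
Round 5 (k=25): L=14 R=42
Round 6 (k=2): L=42 R=85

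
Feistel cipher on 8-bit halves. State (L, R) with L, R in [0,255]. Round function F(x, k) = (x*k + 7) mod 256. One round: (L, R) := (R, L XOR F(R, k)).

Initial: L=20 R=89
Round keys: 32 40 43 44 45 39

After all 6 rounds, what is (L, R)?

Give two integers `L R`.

Round 1 (k=32): L=89 R=51
Round 2 (k=40): L=51 R=166
Round 3 (k=43): L=166 R=218
Round 4 (k=44): L=218 R=217
Round 5 (k=45): L=217 R=246
Round 6 (k=39): L=246 R=88

Answer: 246 88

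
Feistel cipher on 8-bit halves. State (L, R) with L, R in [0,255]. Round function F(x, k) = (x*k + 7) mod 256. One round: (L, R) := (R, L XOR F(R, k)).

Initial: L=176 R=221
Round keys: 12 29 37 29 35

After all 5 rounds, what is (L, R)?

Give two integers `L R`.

Round 1 (k=12): L=221 R=211
Round 2 (k=29): L=211 R=51
Round 3 (k=37): L=51 R=181
Round 4 (k=29): L=181 R=187
Round 5 (k=35): L=187 R=45

Answer: 187 45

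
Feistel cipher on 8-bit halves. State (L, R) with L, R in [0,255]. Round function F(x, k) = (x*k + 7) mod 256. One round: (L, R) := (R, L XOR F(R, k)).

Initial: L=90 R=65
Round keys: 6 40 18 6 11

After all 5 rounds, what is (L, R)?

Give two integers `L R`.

Round 1 (k=6): L=65 R=215
Round 2 (k=40): L=215 R=222
Round 3 (k=18): L=222 R=116
Round 4 (k=6): L=116 R=97
Round 5 (k=11): L=97 R=70

Answer: 97 70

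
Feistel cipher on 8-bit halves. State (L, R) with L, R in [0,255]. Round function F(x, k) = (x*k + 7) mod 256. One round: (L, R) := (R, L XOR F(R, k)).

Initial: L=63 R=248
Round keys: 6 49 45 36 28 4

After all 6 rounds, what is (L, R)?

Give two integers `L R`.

Answer: 93 195

Derivation:
Round 1 (k=6): L=248 R=232
Round 2 (k=49): L=232 R=151
Round 3 (k=45): L=151 R=122
Round 4 (k=36): L=122 R=184
Round 5 (k=28): L=184 R=93
Round 6 (k=4): L=93 R=195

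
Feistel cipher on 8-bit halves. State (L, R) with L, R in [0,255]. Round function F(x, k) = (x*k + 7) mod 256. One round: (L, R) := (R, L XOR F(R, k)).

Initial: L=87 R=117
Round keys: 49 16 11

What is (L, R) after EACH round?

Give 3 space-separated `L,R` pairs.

Round 1 (k=49): L=117 R=59
Round 2 (k=16): L=59 R=194
Round 3 (k=11): L=194 R=102

Answer: 117,59 59,194 194,102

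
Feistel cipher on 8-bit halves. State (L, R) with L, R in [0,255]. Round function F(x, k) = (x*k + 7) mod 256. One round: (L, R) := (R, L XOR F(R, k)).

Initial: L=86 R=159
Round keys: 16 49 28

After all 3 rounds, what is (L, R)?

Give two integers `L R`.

Round 1 (k=16): L=159 R=161
Round 2 (k=49): L=161 R=71
Round 3 (k=28): L=71 R=106

Answer: 71 106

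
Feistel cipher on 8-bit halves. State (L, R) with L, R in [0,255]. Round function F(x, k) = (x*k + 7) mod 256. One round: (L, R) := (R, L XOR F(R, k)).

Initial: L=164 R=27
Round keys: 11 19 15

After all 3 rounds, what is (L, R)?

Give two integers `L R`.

Answer: 24 251

Derivation:
Round 1 (k=11): L=27 R=148
Round 2 (k=19): L=148 R=24
Round 3 (k=15): L=24 R=251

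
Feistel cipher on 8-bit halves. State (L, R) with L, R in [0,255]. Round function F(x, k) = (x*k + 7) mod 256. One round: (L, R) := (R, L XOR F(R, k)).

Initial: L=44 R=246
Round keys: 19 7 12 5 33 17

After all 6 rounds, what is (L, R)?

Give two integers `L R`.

Round 1 (k=19): L=246 R=101
Round 2 (k=7): L=101 R=60
Round 3 (k=12): L=60 R=178
Round 4 (k=5): L=178 R=189
Round 5 (k=33): L=189 R=214
Round 6 (k=17): L=214 R=128

Answer: 214 128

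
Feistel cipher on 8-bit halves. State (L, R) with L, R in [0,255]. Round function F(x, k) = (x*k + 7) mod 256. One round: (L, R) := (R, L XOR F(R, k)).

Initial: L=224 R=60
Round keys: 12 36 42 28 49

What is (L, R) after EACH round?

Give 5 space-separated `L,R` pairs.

Round 1 (k=12): L=60 R=55
Round 2 (k=36): L=55 R=255
Round 3 (k=42): L=255 R=234
Round 4 (k=28): L=234 R=96
Round 5 (k=49): L=96 R=141

Answer: 60,55 55,255 255,234 234,96 96,141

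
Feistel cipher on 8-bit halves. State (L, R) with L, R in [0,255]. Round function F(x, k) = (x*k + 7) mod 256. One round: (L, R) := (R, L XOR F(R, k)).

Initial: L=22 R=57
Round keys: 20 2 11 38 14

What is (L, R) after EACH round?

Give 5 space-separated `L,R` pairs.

Round 1 (k=20): L=57 R=109
Round 2 (k=2): L=109 R=216
Round 3 (k=11): L=216 R=34
Round 4 (k=38): L=34 R=203
Round 5 (k=14): L=203 R=3

Answer: 57,109 109,216 216,34 34,203 203,3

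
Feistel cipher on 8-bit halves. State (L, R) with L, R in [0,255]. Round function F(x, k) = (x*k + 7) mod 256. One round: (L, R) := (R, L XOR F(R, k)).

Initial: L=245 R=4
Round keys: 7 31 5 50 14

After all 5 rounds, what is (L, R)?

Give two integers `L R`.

Answer: 198 221

Derivation:
Round 1 (k=7): L=4 R=214
Round 2 (k=31): L=214 R=245
Round 3 (k=5): L=245 R=6
Round 4 (k=50): L=6 R=198
Round 5 (k=14): L=198 R=221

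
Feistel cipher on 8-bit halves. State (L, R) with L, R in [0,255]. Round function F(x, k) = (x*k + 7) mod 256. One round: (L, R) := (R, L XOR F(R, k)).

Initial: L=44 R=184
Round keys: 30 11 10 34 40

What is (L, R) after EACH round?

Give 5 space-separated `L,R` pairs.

Answer: 184,187 187,168 168,44 44,119 119,179

Derivation:
Round 1 (k=30): L=184 R=187
Round 2 (k=11): L=187 R=168
Round 3 (k=10): L=168 R=44
Round 4 (k=34): L=44 R=119
Round 5 (k=40): L=119 R=179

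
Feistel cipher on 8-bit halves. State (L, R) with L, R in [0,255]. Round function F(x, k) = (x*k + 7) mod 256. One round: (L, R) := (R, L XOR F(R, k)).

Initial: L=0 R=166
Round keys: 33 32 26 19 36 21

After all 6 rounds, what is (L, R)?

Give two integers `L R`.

Round 1 (k=33): L=166 R=109
Round 2 (k=32): L=109 R=1
Round 3 (k=26): L=1 R=76
Round 4 (k=19): L=76 R=170
Round 5 (k=36): L=170 R=163
Round 6 (k=21): L=163 R=204

Answer: 163 204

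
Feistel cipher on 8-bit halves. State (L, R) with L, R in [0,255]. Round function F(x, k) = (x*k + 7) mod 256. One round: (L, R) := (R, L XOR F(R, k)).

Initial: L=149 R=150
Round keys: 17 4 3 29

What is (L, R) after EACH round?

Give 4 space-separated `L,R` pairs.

Answer: 150,104 104,49 49,242 242,64

Derivation:
Round 1 (k=17): L=150 R=104
Round 2 (k=4): L=104 R=49
Round 3 (k=3): L=49 R=242
Round 4 (k=29): L=242 R=64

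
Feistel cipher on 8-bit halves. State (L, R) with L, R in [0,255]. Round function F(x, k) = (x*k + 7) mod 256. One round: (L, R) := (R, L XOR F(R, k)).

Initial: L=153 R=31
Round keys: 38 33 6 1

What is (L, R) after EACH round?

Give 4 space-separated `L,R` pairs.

Answer: 31,56 56,32 32,255 255,38

Derivation:
Round 1 (k=38): L=31 R=56
Round 2 (k=33): L=56 R=32
Round 3 (k=6): L=32 R=255
Round 4 (k=1): L=255 R=38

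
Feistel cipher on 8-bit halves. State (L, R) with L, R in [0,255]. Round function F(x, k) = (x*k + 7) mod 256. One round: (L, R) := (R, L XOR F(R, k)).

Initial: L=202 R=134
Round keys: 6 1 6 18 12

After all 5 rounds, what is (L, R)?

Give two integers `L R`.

Round 1 (k=6): L=134 R=225
Round 2 (k=1): L=225 R=110
Round 3 (k=6): L=110 R=122
Round 4 (k=18): L=122 R=245
Round 5 (k=12): L=245 R=249

Answer: 245 249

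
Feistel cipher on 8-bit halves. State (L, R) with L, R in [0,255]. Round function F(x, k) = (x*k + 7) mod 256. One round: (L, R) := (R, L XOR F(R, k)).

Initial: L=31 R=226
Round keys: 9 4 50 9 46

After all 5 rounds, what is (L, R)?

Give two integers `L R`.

Round 1 (k=9): L=226 R=230
Round 2 (k=4): L=230 R=125
Round 3 (k=50): L=125 R=151
Round 4 (k=9): L=151 R=43
Round 5 (k=46): L=43 R=86

Answer: 43 86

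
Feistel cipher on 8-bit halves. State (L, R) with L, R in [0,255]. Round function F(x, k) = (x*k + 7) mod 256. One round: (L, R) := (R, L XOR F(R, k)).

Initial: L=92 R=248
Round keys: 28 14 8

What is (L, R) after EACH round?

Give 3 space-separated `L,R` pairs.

Round 1 (k=28): L=248 R=123
Round 2 (k=14): L=123 R=57
Round 3 (k=8): L=57 R=180

Answer: 248,123 123,57 57,180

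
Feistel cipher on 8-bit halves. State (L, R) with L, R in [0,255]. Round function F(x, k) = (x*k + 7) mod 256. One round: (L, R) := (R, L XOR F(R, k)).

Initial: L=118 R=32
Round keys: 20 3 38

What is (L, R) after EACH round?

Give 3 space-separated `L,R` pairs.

Answer: 32,241 241,250 250,210

Derivation:
Round 1 (k=20): L=32 R=241
Round 2 (k=3): L=241 R=250
Round 3 (k=38): L=250 R=210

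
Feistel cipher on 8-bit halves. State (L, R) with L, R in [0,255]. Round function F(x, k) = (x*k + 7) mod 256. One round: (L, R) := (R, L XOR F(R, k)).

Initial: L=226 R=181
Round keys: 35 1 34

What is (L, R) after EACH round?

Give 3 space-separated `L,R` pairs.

Answer: 181,36 36,158 158,39

Derivation:
Round 1 (k=35): L=181 R=36
Round 2 (k=1): L=36 R=158
Round 3 (k=34): L=158 R=39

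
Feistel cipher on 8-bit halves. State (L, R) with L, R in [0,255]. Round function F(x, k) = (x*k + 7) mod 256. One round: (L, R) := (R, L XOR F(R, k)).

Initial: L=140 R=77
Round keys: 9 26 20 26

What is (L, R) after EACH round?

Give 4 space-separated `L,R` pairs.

Round 1 (k=9): L=77 R=48
Round 2 (k=26): L=48 R=170
Round 3 (k=20): L=170 R=127
Round 4 (k=26): L=127 R=71

Answer: 77,48 48,170 170,127 127,71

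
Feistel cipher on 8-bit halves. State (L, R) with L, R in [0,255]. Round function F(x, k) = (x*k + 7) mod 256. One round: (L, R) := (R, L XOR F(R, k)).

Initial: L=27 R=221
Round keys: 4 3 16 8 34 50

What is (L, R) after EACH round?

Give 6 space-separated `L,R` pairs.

Answer: 221,96 96,250 250,199 199,197 197,246 246,214

Derivation:
Round 1 (k=4): L=221 R=96
Round 2 (k=3): L=96 R=250
Round 3 (k=16): L=250 R=199
Round 4 (k=8): L=199 R=197
Round 5 (k=34): L=197 R=246
Round 6 (k=50): L=246 R=214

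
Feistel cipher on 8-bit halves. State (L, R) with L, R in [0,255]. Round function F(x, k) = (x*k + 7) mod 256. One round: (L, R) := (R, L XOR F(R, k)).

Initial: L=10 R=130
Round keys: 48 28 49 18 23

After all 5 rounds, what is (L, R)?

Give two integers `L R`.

Answer: 144 50

Derivation:
Round 1 (k=48): L=130 R=109
Round 2 (k=28): L=109 R=113
Round 3 (k=49): L=113 R=197
Round 4 (k=18): L=197 R=144
Round 5 (k=23): L=144 R=50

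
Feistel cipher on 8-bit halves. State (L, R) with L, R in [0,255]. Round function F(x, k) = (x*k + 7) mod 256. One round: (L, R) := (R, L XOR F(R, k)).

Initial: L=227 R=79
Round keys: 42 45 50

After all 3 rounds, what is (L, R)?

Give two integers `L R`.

Round 1 (k=42): L=79 R=30
Round 2 (k=45): L=30 R=2
Round 3 (k=50): L=2 R=117

Answer: 2 117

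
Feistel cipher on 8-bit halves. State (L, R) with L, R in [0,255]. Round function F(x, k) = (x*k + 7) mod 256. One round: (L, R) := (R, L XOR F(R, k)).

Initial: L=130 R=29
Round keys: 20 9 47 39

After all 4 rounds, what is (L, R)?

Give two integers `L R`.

Answer: 59 1

Derivation:
Round 1 (k=20): L=29 R=201
Round 2 (k=9): L=201 R=5
Round 3 (k=47): L=5 R=59
Round 4 (k=39): L=59 R=1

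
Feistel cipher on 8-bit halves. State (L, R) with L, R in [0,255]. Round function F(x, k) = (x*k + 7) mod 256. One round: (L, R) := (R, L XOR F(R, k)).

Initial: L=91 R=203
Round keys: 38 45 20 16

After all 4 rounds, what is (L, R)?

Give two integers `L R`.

Round 1 (k=38): L=203 R=114
Round 2 (k=45): L=114 R=218
Round 3 (k=20): L=218 R=125
Round 4 (k=16): L=125 R=13

Answer: 125 13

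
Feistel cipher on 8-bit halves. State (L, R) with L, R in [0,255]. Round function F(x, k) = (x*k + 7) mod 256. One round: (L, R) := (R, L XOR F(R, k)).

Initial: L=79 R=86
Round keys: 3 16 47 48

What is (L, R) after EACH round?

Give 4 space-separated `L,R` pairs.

Round 1 (k=3): L=86 R=70
Round 2 (k=16): L=70 R=49
Round 3 (k=47): L=49 R=64
Round 4 (k=48): L=64 R=54

Answer: 86,70 70,49 49,64 64,54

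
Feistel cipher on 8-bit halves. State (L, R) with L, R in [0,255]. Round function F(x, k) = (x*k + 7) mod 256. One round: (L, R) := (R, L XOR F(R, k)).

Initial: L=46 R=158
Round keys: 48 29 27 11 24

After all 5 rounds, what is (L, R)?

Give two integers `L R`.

Round 1 (k=48): L=158 R=137
Round 2 (k=29): L=137 R=18
Round 3 (k=27): L=18 R=100
Round 4 (k=11): L=100 R=65
Round 5 (k=24): L=65 R=123

Answer: 65 123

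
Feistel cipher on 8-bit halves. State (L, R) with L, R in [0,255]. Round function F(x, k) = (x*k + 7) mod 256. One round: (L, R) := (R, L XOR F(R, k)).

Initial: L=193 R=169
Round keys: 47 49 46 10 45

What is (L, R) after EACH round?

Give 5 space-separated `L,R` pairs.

Round 1 (k=47): L=169 R=207
Round 2 (k=49): L=207 R=15
Round 3 (k=46): L=15 R=118
Round 4 (k=10): L=118 R=172
Round 5 (k=45): L=172 R=53

Answer: 169,207 207,15 15,118 118,172 172,53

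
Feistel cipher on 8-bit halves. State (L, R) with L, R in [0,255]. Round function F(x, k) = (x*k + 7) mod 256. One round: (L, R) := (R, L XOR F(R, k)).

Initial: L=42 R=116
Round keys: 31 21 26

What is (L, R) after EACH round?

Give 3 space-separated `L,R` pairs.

Round 1 (k=31): L=116 R=57
Round 2 (k=21): L=57 R=192
Round 3 (k=26): L=192 R=190

Answer: 116,57 57,192 192,190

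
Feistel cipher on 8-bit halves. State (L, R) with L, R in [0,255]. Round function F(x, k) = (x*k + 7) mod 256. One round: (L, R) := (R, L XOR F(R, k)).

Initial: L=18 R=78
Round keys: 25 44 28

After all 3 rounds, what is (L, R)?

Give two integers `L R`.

Round 1 (k=25): L=78 R=183
Round 2 (k=44): L=183 R=53
Round 3 (k=28): L=53 R=100

Answer: 53 100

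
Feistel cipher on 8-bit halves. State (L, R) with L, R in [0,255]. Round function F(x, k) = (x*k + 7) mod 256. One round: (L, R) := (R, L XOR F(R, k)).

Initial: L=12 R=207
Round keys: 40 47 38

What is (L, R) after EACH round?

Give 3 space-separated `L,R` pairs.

Answer: 207,83 83,139 139,250

Derivation:
Round 1 (k=40): L=207 R=83
Round 2 (k=47): L=83 R=139
Round 3 (k=38): L=139 R=250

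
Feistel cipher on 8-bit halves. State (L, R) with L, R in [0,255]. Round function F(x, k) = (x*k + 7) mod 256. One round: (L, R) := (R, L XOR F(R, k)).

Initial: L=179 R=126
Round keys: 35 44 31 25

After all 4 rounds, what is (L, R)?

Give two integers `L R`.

Round 1 (k=35): L=126 R=242
Round 2 (k=44): L=242 R=225
Round 3 (k=31): L=225 R=180
Round 4 (k=25): L=180 R=122

Answer: 180 122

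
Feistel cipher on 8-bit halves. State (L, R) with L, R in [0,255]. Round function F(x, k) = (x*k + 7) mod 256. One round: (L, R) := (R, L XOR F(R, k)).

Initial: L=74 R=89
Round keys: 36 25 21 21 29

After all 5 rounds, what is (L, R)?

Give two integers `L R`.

Round 1 (k=36): L=89 R=193
Round 2 (k=25): L=193 R=185
Round 3 (k=21): L=185 R=245
Round 4 (k=21): L=245 R=153
Round 5 (k=29): L=153 R=169

Answer: 153 169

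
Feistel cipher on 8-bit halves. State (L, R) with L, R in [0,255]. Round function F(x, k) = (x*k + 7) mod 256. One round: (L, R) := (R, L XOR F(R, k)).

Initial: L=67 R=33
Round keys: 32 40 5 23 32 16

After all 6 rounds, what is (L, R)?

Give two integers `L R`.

Answer: 198 191

Derivation:
Round 1 (k=32): L=33 R=100
Round 2 (k=40): L=100 R=134
Round 3 (k=5): L=134 R=193
Round 4 (k=23): L=193 R=216
Round 5 (k=32): L=216 R=198
Round 6 (k=16): L=198 R=191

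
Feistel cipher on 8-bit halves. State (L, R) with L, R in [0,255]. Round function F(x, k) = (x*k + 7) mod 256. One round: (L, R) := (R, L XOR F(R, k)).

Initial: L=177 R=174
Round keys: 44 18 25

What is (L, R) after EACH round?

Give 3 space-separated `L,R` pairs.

Answer: 174,94 94,13 13,18

Derivation:
Round 1 (k=44): L=174 R=94
Round 2 (k=18): L=94 R=13
Round 3 (k=25): L=13 R=18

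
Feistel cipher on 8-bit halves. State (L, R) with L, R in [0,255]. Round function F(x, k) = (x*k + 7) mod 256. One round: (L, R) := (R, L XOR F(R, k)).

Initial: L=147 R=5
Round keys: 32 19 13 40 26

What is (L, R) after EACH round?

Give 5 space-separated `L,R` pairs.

Round 1 (k=32): L=5 R=52
Round 2 (k=19): L=52 R=230
Round 3 (k=13): L=230 R=129
Round 4 (k=40): L=129 R=201
Round 5 (k=26): L=201 R=240

Answer: 5,52 52,230 230,129 129,201 201,240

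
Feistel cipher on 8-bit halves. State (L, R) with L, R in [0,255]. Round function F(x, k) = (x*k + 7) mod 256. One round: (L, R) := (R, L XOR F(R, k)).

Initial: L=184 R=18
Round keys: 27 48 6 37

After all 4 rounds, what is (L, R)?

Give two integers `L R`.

Answer: 48 18

Derivation:
Round 1 (k=27): L=18 R=85
Round 2 (k=48): L=85 R=229
Round 3 (k=6): L=229 R=48
Round 4 (k=37): L=48 R=18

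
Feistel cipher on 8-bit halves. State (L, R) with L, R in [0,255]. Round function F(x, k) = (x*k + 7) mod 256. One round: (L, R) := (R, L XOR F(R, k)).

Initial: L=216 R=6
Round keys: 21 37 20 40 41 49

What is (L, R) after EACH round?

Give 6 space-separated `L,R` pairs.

Answer: 6,93 93,126 126,130 130,41 41,26 26,40

Derivation:
Round 1 (k=21): L=6 R=93
Round 2 (k=37): L=93 R=126
Round 3 (k=20): L=126 R=130
Round 4 (k=40): L=130 R=41
Round 5 (k=41): L=41 R=26
Round 6 (k=49): L=26 R=40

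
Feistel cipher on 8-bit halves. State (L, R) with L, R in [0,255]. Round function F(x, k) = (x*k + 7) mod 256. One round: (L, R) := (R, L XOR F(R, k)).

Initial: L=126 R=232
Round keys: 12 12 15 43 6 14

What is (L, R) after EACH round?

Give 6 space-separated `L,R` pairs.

Answer: 232,153 153,219 219,69 69,69 69,224 224,2

Derivation:
Round 1 (k=12): L=232 R=153
Round 2 (k=12): L=153 R=219
Round 3 (k=15): L=219 R=69
Round 4 (k=43): L=69 R=69
Round 5 (k=6): L=69 R=224
Round 6 (k=14): L=224 R=2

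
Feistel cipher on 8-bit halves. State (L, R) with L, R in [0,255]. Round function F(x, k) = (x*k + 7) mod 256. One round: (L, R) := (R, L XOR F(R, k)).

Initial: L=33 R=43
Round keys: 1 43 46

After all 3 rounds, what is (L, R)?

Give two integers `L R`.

Round 1 (k=1): L=43 R=19
Round 2 (k=43): L=19 R=19
Round 3 (k=46): L=19 R=98

Answer: 19 98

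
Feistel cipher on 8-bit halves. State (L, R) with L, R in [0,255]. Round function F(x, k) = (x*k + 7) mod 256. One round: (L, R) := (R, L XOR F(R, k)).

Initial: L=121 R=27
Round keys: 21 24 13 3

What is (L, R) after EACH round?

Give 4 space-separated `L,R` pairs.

Answer: 27,71 71,180 180,108 108,255

Derivation:
Round 1 (k=21): L=27 R=71
Round 2 (k=24): L=71 R=180
Round 3 (k=13): L=180 R=108
Round 4 (k=3): L=108 R=255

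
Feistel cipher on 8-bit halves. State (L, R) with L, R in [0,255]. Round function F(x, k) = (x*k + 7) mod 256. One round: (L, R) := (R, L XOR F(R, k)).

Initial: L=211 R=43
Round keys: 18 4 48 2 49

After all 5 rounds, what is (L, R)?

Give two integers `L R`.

Round 1 (k=18): L=43 R=222
Round 2 (k=4): L=222 R=84
Round 3 (k=48): L=84 R=25
Round 4 (k=2): L=25 R=109
Round 5 (k=49): L=109 R=253

Answer: 109 253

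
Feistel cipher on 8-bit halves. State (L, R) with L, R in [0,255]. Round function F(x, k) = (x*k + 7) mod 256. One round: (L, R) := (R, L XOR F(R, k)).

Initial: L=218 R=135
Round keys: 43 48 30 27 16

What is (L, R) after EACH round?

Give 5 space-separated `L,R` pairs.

Answer: 135,110 110,32 32,169 169,250 250,14

Derivation:
Round 1 (k=43): L=135 R=110
Round 2 (k=48): L=110 R=32
Round 3 (k=30): L=32 R=169
Round 4 (k=27): L=169 R=250
Round 5 (k=16): L=250 R=14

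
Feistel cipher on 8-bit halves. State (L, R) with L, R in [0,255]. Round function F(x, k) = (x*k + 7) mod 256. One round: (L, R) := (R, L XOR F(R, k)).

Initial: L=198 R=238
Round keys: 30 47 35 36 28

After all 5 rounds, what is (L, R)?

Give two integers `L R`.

Answer: 155 165

Derivation:
Round 1 (k=30): L=238 R=45
Round 2 (k=47): L=45 R=164
Round 3 (k=35): L=164 R=94
Round 4 (k=36): L=94 R=155
Round 5 (k=28): L=155 R=165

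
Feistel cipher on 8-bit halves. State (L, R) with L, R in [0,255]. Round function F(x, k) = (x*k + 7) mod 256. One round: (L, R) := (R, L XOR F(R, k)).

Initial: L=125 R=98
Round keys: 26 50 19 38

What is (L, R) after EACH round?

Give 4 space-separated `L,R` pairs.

Answer: 98,134 134,81 81,140 140,158

Derivation:
Round 1 (k=26): L=98 R=134
Round 2 (k=50): L=134 R=81
Round 3 (k=19): L=81 R=140
Round 4 (k=38): L=140 R=158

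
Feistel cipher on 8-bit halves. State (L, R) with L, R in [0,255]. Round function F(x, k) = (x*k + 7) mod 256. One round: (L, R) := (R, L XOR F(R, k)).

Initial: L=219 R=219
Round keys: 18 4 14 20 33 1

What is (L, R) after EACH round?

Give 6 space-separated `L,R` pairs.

Answer: 219,182 182,4 4,137 137,191 191,47 47,137

Derivation:
Round 1 (k=18): L=219 R=182
Round 2 (k=4): L=182 R=4
Round 3 (k=14): L=4 R=137
Round 4 (k=20): L=137 R=191
Round 5 (k=33): L=191 R=47
Round 6 (k=1): L=47 R=137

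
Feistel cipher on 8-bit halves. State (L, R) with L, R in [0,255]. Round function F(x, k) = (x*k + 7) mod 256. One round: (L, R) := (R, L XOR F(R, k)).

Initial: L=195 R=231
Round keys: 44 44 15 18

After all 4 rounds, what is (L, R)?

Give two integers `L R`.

Answer: 191 53

Derivation:
Round 1 (k=44): L=231 R=120
Round 2 (k=44): L=120 R=64
Round 3 (k=15): L=64 R=191
Round 4 (k=18): L=191 R=53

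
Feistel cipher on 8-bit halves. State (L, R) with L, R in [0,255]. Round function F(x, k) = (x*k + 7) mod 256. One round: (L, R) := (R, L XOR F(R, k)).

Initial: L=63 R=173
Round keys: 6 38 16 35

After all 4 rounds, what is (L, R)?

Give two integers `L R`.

Round 1 (k=6): L=173 R=42
Round 2 (k=38): L=42 R=238
Round 3 (k=16): L=238 R=205
Round 4 (k=35): L=205 R=224

Answer: 205 224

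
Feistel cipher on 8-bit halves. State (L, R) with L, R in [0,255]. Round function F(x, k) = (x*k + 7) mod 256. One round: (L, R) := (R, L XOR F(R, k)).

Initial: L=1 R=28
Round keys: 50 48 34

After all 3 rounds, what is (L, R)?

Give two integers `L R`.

Round 1 (k=50): L=28 R=126
Round 2 (k=48): L=126 R=187
Round 3 (k=34): L=187 R=163

Answer: 187 163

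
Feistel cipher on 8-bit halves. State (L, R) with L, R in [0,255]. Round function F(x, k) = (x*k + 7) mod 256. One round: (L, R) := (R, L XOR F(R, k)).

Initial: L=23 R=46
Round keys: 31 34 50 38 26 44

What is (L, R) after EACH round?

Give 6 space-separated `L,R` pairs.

Round 1 (k=31): L=46 R=142
Round 2 (k=34): L=142 R=205
Round 3 (k=50): L=205 R=159
Round 4 (k=38): L=159 R=108
Round 5 (k=26): L=108 R=96
Round 6 (k=44): L=96 R=235

Answer: 46,142 142,205 205,159 159,108 108,96 96,235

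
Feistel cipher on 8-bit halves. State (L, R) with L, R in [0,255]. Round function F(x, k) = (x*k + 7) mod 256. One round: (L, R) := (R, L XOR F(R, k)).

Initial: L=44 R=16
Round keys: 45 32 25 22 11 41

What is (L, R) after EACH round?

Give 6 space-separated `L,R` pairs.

Round 1 (k=45): L=16 R=251
Round 2 (k=32): L=251 R=119
Round 3 (k=25): L=119 R=93
Round 4 (k=22): L=93 R=114
Round 5 (k=11): L=114 R=176
Round 6 (k=41): L=176 R=69

Answer: 16,251 251,119 119,93 93,114 114,176 176,69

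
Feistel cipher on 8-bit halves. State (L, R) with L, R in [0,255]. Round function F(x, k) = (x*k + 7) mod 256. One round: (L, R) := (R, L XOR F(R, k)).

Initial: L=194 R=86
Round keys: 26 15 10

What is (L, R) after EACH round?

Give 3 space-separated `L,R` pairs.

Answer: 86,1 1,64 64,134

Derivation:
Round 1 (k=26): L=86 R=1
Round 2 (k=15): L=1 R=64
Round 3 (k=10): L=64 R=134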